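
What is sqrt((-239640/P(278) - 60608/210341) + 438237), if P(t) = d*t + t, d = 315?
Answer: sqrt(2337963381392651519268854)/2309754521 ≈ 661.99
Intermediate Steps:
P(t) = 316*t (P(t) = 315*t + t = 316*t)
sqrt((-239640/P(278) - 60608/210341) + 438237) = sqrt((-239640/(316*278) - 60608/210341) + 438237) = sqrt((-239640/87848 - 60608*1/210341) + 438237) = sqrt((-239640*1/87848 - 60608/210341) + 438237) = sqrt((-29955/10981 - 60608/210341) + 438237) = sqrt(-6966301103/2309754521 + 438237) = sqrt(1012212925718374/2309754521) = sqrt(2337963381392651519268854)/2309754521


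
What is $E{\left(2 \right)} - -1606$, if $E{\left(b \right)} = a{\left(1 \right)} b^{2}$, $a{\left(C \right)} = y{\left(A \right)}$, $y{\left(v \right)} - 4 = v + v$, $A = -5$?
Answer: $1582$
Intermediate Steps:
$y{\left(v \right)} = 4 + 2 v$ ($y{\left(v \right)} = 4 + \left(v + v\right) = 4 + 2 v$)
$a{\left(C \right)} = -6$ ($a{\left(C \right)} = 4 + 2 \left(-5\right) = 4 - 10 = -6$)
$E{\left(b \right)} = - 6 b^{2}$
$E{\left(2 \right)} - -1606 = - 6 \cdot 2^{2} - -1606 = \left(-6\right) 4 + 1606 = -24 + 1606 = 1582$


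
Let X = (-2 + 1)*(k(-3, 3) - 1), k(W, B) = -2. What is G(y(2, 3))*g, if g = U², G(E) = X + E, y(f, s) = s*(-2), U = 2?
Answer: -12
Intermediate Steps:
y(f, s) = -2*s
X = 3 (X = (-2 + 1)*(-2 - 1) = -1*(-3) = 3)
G(E) = 3 + E
g = 4 (g = 2² = 4)
G(y(2, 3))*g = (3 - 2*3)*4 = (3 - 6)*4 = -3*4 = -12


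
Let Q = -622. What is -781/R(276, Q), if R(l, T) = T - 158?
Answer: 781/780 ≈ 1.0013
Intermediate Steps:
R(l, T) = -158 + T
-781/R(276, Q) = -781/(-158 - 622) = -781/(-780) = -781*(-1/780) = 781/780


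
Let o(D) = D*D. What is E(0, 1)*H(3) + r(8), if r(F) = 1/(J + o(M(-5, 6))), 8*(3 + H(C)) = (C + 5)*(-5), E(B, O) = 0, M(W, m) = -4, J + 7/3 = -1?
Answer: 3/38 ≈ 0.078947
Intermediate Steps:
J = -10/3 (J = -7/3 - 1 = -10/3 ≈ -3.3333)
o(D) = D²
H(C) = -49/8 - 5*C/8 (H(C) = -3 + ((C + 5)*(-5))/8 = -3 + ((5 + C)*(-5))/8 = -3 + (-25 - 5*C)/8 = -3 + (-25/8 - 5*C/8) = -49/8 - 5*C/8)
r(F) = 3/38 (r(F) = 1/(-10/3 + (-4)²) = 1/(-10/3 + 16) = 1/(38/3) = 3/38)
E(0, 1)*H(3) + r(8) = 0*(-49/8 - 5/8*3) + 3/38 = 0*(-49/8 - 15/8) + 3/38 = 0*(-8) + 3/38 = 0 + 3/38 = 3/38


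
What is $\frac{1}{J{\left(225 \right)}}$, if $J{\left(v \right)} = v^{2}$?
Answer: $\frac{1}{50625} \approx 1.9753 \cdot 10^{-5}$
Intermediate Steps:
$\frac{1}{J{\left(225 \right)}} = \frac{1}{225^{2}} = \frac{1}{50625}$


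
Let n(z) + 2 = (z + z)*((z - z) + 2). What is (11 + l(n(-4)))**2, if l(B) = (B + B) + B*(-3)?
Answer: 841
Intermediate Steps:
n(z) = -2 + 4*z (n(z) = -2 + (z + z)*((z - z) + 2) = -2 + (2*z)*(0 + 2) = -2 + (2*z)*2 = -2 + 4*z)
l(B) = -B (l(B) = 2*B - 3*B = -B)
(11 + l(n(-4)))**2 = (11 - (-2 + 4*(-4)))**2 = (11 - (-2 - 16))**2 = (11 - 1*(-18))**2 = (11 + 18)**2 = 29**2 = 841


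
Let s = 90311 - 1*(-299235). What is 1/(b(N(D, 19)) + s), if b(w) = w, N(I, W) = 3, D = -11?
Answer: 1/389549 ≈ 2.5671e-6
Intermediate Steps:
s = 389546 (s = 90311 + 299235 = 389546)
1/(b(N(D, 19)) + s) = 1/(3 + 389546) = 1/389549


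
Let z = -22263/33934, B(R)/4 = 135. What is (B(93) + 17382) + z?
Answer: 608142885/33934 ≈ 17921.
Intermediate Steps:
B(R) = 540 (B(R) = 4*135 = 540)
z = -22263/33934 (z = -22263*1/33934 = -22263/33934 ≈ -0.65607)
(B(93) + 17382) + z = (540 + 17382) - 22263/33934 = 17922 - 22263/33934 = 608142885/33934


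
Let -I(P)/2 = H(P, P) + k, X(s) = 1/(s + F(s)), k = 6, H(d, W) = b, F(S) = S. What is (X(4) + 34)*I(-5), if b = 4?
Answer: -1365/2 ≈ -682.50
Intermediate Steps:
H(d, W) = 4
X(s) = 1/(2*s) (X(s) = 1/(s + s) = 1/(2*s))
I(P) = -20 (I(P) = -2*(4 + 6) = -2*10 = -20)
(X(4) + 34)*I(-5) = ((½)/4 + 34)*(-20) = ((½)*(¼) + 34)*(-20) = (⅛ + 34)*(-20) = (273/8)*(-20) = -1365/2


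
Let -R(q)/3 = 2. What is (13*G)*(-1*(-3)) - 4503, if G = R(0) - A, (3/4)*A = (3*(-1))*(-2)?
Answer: -5049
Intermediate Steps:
A = 8 (A = 4*((3*(-1))*(-2))/3 = 4*(-3*(-2))/3 = (4/3)*6 = 8)
R(q) = -6 (R(q) = -3*2 = -6)
G = -14 (G = -6 - 1*8 = -6 - 8 = -14)
(13*G)*(-1*(-3)) - 4503 = (13*(-14))*(-1*(-3)) - 4503 = -182*3 - 4503 = -546 - 4503 = -5049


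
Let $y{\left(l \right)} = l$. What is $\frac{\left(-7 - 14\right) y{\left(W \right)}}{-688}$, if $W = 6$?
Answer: $\frac{63}{344} \approx 0.18314$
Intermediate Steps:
$\frac{\left(-7 - 14\right) y{\left(W \right)}}{-688} = \frac{\left(-7 - 14\right) 6}{-688} = \left(-21\right) 6 \left(- \frac{1}{688}\right) = \left(-126\right) \left(- \frac{1}{688}\right) = \frac{63}{344}$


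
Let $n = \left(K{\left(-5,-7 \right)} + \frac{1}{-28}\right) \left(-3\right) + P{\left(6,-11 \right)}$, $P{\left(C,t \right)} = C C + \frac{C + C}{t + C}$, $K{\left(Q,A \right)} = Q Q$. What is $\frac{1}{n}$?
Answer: $- \frac{140}{5781} \approx -0.024217$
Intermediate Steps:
$K{\left(Q,A \right)} = Q^{2}$
$P{\left(C,t \right)} = C^{2} + \frac{2 C}{C + t}$
$n = - \frac{5781}{140}$ ($n = \left(\left(-5\right)^{2} + \frac{1}{-28}\right) \left(-3\right) + \frac{6 \left(2 + 6^{2} + 6 \left(-11\right)\right)}{6 - 11} = \left(25 - \frac{1}{28}\right) \left(-3\right) + \frac{6 \left(2 + 36 - 66\right)}{-5} = \frac{699}{28} \left(-3\right) + 6 \left(- \frac{1}{5}\right) \left(-28\right) = - \frac{2097}{28} + \frac{168}{5} = - \frac{5781}{140} \approx -41.293$)
$\frac{1}{n} = \frac{1}{- \frac{5781}{140}} = - \frac{140}{5781}$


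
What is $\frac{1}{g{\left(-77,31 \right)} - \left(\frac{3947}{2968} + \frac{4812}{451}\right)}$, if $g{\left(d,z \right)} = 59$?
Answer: $\frac{1338568}{62913399} \approx 0.021276$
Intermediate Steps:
$\frac{1}{g{\left(-77,31 \right)} - \left(\frac{3947}{2968} + \frac{4812}{451}\right)} = \frac{1}{59 - \left(\frac{3947}{2968} + \frac{4812}{451}\right)} = \frac{1}{59 - \frac{16062113}{1338568}} = \frac{1}{\frac{62913399}{1338568}} = \frac{1338568}{62913399}$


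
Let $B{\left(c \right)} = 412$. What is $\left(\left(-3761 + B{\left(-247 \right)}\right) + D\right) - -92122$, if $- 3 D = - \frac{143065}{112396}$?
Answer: $\frac{29933333389}{337188} \approx 88773.0$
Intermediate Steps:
$D = \frac{143065}{337188}$ ($D = - \frac{\left(-143065\right) \frac{1}{112396}}{3} = \left(- \frac{1}{3}\right) \left(- \frac{143065}{112396}\right) = \frac{143065}{337188} \approx 0.42429$)
$\left(\left(-3761 + B{\left(-247 \right)}\right) + D\right) - -92122 = \left(\left(-3761 + 412\right) + \frac{143065}{337188}\right) - -92122 = \left(-3349 + \frac{143065}{337188}\right) + 92122 = - \frac{1129099547}{337188} + 92122 = \frac{29933333389}{337188}$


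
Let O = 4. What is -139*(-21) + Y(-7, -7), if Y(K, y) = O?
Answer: 2923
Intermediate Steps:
Y(K, y) = 4
-139*(-21) + Y(-7, -7) = -139*(-21) + 4 = 2919 + 4 = 2923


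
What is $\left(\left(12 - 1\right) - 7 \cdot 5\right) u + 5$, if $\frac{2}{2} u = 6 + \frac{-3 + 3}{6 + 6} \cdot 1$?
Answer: $-139$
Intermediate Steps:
$u = 6$ ($u = 6 + \frac{-3 + 3}{6 + 6} \cdot 1 = 6 + \frac{0}{12} \cdot 1 = 6 + 0 \cdot \frac{1}{12} \cdot 1 = 6 + 0 \cdot 1 = 6 + 0 = 6$)
$\left(\left(12 - 1\right) - 7 \cdot 5\right) u + 5 = \left(\left(12 - 1\right) - 7 \cdot 5\right) 6 + 5 = \left(11 - 35\right) 6 + 5 = \left(-24\right) 6 + 5 = -144 + 5 = -139$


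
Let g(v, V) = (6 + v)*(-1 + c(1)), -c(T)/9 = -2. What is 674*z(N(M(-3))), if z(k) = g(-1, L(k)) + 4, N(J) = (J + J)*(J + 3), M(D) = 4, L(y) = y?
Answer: 59986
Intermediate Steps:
c(T) = 18 (c(T) = -9*(-2) = 18)
g(v, V) = 102 + 17*v (g(v, V) = (6 + v)*(-1 + 18) = (6 + v)*17 = 102 + 17*v)
N(J) = 2*J*(3 + J) (N(J) = (2*J)*(3 + J) = 2*J*(3 + J))
z(k) = 89 (z(k) = (102 + 17*(-1)) + 4 = (102 - 17) + 4 = 85 + 4 = 89)
674*z(N(M(-3))) = 674*89 = 59986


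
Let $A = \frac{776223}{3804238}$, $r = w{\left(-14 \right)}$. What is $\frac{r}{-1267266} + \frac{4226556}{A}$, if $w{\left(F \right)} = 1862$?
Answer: $\frac{161715461670265397}{7806992193} \approx 2.0714 \cdot 10^{7}$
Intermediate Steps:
$r = 1862$
$A = \frac{776223}{3804238}$ ($A = 776223 \cdot \frac{1}{3804238} = \frac{776223}{3804238} \approx 0.20404$)
$\frac{r}{-1267266} + \frac{4226556}{A} = \frac{1862}{-1267266} + \frac{4226556}{\frac{776223}{3804238}} = 1862 \left(- \frac{1}{1267266}\right) + 4226556 \cdot \frac{3804238}{776223} = - \frac{133}{90519} + \frac{5359608314776}{258741} = \frac{161715461670265397}{7806992193}$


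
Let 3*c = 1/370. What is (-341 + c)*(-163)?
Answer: 61696967/1110 ≈ 55583.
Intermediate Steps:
c = 1/1110 (c = (⅓)/370 = (⅓)*(1/370) = 1/1110 ≈ 0.00090090)
(-341 + c)*(-163) = (-341 + 1/1110)*(-163) = -378509/1110*(-163) = 61696967/1110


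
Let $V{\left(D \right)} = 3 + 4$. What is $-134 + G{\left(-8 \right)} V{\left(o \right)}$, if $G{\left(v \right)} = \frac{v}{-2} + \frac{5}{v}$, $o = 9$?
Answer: $- \frac{883}{8} \approx -110.38$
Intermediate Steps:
$V{\left(D \right)} = 7$
$G{\left(v \right)} = \frac{5}{v} - \frac{v}{2}$ ($G{\left(v \right)} = v \left(- \frac{1}{2}\right) + \frac{5}{v} = - \frac{v}{2} + \frac{5}{v} = \frac{5}{v} - \frac{v}{2}$)
$-134 + G{\left(-8 \right)} V{\left(o \right)} = -134 + \left(\frac{5}{-8} - -4\right) 7 = -134 + \left(5 \left(- \frac{1}{8}\right) + 4\right) 7 = -134 + \left(- \frac{5}{8} + 4\right) 7 = -134 + \frac{27}{8} \cdot 7 = -134 + \frac{189}{8} = - \frac{883}{8}$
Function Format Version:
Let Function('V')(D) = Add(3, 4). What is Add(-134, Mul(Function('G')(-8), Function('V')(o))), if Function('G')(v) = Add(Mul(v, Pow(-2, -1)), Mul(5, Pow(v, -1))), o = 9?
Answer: Rational(-883, 8) ≈ -110.38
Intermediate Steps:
Function('V')(D) = 7
Function('G')(v) = Add(Mul(5, Pow(v, -1)), Mul(Rational(-1, 2), v)) (Function('G')(v) = Add(Mul(v, Rational(-1, 2)), Mul(5, Pow(v, -1))) = Add(Mul(Rational(-1, 2), v), Mul(5, Pow(v, -1))) = Add(Mul(5, Pow(v, -1)), Mul(Rational(-1, 2), v)))
Add(-134, Mul(Function('G')(-8), Function('V')(o))) = Add(-134, Mul(Add(Mul(5, Pow(-8, -1)), Mul(Rational(-1, 2), -8)), 7)) = Add(-134, Mul(Add(Mul(5, Rational(-1, 8)), 4), 7)) = Add(-134, Mul(Add(Rational(-5, 8), 4), 7)) = Add(-134, Mul(Rational(27, 8), 7)) = Add(-134, Rational(189, 8)) = Rational(-883, 8)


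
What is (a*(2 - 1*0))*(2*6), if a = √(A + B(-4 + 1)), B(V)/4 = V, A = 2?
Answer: 24*I*√10 ≈ 75.895*I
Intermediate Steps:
B(V) = 4*V
a = I*√10 (a = √(2 + 4*(-4 + 1)) = √(2 + 4*(-3)) = √(2 - 12) = √(-10) = I*√10 ≈ 3.1623*I)
(a*(2 - 1*0))*(2*6) = ((I*√10)*(2 - 1*0))*(2*6) = ((I*√10)*(2 + 0))*12 = ((I*√10)*2)*12 = (2*I*√10)*12 = 24*I*√10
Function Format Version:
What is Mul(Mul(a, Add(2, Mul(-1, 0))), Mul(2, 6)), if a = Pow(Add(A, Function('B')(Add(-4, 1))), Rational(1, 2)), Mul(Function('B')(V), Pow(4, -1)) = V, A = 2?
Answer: Mul(24, I, Pow(10, Rational(1, 2))) ≈ Mul(75.895, I)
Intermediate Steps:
Function('B')(V) = Mul(4, V)
a = Mul(I, Pow(10, Rational(1, 2))) (a = Pow(Add(2, Mul(4, Add(-4, 1))), Rational(1, 2)) = Pow(Add(2, Mul(4, -3)), Rational(1, 2)) = Pow(Add(2, -12), Rational(1, 2)) = Pow(-10, Rational(1, 2)) = Mul(I, Pow(10, Rational(1, 2))) ≈ Mul(3.1623, I))
Mul(Mul(a, Add(2, Mul(-1, 0))), Mul(2, 6)) = Mul(Mul(Mul(I, Pow(10, Rational(1, 2))), Add(2, Mul(-1, 0))), Mul(2, 6)) = Mul(Mul(Mul(I, Pow(10, Rational(1, 2))), Add(2, 0)), 12) = Mul(Mul(Mul(I, Pow(10, Rational(1, 2))), 2), 12) = Mul(Mul(2, I, Pow(10, Rational(1, 2))), 12) = Mul(24, I, Pow(10, Rational(1, 2)))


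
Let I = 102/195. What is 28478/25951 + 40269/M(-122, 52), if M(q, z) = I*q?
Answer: -67808226491/107644748 ≈ -629.93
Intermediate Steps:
I = 34/65 (I = 102*(1/195) = 34/65 ≈ 0.52308)
M(q, z) = 34*q/65
28478/25951 + 40269/M(-122, 52) = 28478/25951 + 40269/(((34/65)*(-122))) = 28478*(1/25951) + 40269/(-4148/65) = 28478/25951 + 40269*(-65/4148) = 28478/25951 - 2617485/4148 = -67808226491/107644748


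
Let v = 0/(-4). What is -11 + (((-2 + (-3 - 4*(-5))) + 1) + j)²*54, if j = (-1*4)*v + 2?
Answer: 17485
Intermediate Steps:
v = 0 (v = 0*(-¼) = 0)
j = 2 (j = -1*4*0 + 2 = -4*0 + 2 = 0 + 2 = 2)
-11 + (((-2 + (-3 - 4*(-5))) + 1) + j)²*54 = -11 + (((-2 + (-3 - 4*(-5))) + 1) + 2)²*54 = -11 + (((-2 + (-3 + 20)) + 1) + 2)²*54 = -11 + (((-2 + 17) + 1) + 2)²*54 = -11 + ((15 + 1) + 2)²*54 = -11 + (16 + 2)²*54 = -11 + 18²*54 = -11 + 324*54 = -11 + 17496 = 17485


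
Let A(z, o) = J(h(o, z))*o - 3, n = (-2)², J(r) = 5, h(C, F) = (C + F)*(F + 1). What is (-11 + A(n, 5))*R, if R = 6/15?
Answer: 22/5 ≈ 4.4000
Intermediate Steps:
h(C, F) = (1 + F)*(C + F) (h(C, F) = (C + F)*(1 + F) = (1 + F)*(C + F))
n = 4
A(z, o) = -3 + 5*o (A(z, o) = 5*o - 3 = -3 + 5*o)
R = ⅖ (R = 6*(1/15) = ⅖ ≈ 0.40000)
(-11 + A(n, 5))*R = (-11 + (-3 + 5*5))*(⅖) = (-11 + (-3 + 25))*(⅖) = (-11 + 22)*(⅖) = 11*(⅖) = 22/5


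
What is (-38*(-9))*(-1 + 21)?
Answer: 6840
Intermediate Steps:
(-38*(-9))*(-1 + 21) = 342*20 = 6840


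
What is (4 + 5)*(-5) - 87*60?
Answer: -5265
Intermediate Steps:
(4 + 5)*(-5) - 87*60 = 9*(-5) - 5220 = -45 - 5220 = -5265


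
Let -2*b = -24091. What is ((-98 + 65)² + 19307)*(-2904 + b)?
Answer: 186450034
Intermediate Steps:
b = 24091/2 (b = -½*(-24091) = 24091/2 ≈ 12046.)
((-98 + 65)² + 19307)*(-2904 + b) = ((-98 + 65)² + 19307)*(-2904 + 24091/2) = ((-33)² + 19307)*(18283/2) = (1089 + 19307)*(18283/2) = 20396*(18283/2) = 186450034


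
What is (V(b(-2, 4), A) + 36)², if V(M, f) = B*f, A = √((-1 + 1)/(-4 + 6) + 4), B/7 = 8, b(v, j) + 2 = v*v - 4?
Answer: 21904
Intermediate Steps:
b(v, j) = -6 + v² (b(v, j) = -2 + (v*v - 4) = -2 + (v² - 4) = -2 + (-4 + v²) = -6 + v²)
B = 56 (B = 7*8 = 56)
A = 2 (A = √(0/2 + 4) = √(0*(½) + 4) = √(0 + 4) = √4 = 2)
V(M, f) = 56*f
(V(b(-2, 4), A) + 36)² = (56*2 + 36)² = (112 + 36)² = 148² = 21904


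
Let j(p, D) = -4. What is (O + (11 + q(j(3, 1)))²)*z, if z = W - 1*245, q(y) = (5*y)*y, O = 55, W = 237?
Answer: -66688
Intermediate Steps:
q(y) = 5*y²
z = -8 (z = 237 - 1*245 = 237 - 245 = -8)
(O + (11 + q(j(3, 1)))²)*z = (55 + (11 + 5*(-4)²)²)*(-8) = (55 + (11 + 5*16)²)*(-8) = (55 + (11 + 80)²)*(-8) = (55 + 91²)*(-8) = (55 + 8281)*(-8) = 8336*(-8) = -66688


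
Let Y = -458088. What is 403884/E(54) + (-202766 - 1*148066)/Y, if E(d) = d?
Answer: 428317960/57261 ≈ 7480.1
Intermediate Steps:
403884/E(54) + (-202766 - 1*148066)/Y = 403884/54 + (-202766 - 1*148066)/(-458088) = 403884*(1/54) + (-202766 - 148066)*(-1/458088) = 22438/3 - 350832*(-1/458088) = 22438/3 + 14618/19087 = 428317960/57261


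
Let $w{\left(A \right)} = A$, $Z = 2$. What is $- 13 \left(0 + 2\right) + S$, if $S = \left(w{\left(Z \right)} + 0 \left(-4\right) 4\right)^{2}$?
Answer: $-22$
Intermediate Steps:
$S = 4$ ($S = \left(2 + 0 \left(-4\right) 4\right)^{2} = \left(2 + 0 \cdot 4\right)^{2} = \left(2 + 0\right)^{2} = 2^{2} = 4$)
$- 13 \left(0 + 2\right) + S = - 13 \left(0 + 2\right) + 4 = \left(-13\right) 2 + 4 = -26 + 4 = -22$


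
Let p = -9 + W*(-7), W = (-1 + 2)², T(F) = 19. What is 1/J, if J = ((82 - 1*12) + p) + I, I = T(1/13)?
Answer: 1/73 ≈ 0.013699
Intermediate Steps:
I = 19
W = 1 (W = 1² = 1)
p = -16 (p = -9 + 1*(-7) = -9 - 7 = -16)
J = 73 (J = ((82 - 1*12) - 16) + 19 = ((82 - 12) - 16) + 19 = (70 - 16) + 19 = 54 + 19 = 73)
1/J = 1/73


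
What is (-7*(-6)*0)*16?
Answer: 0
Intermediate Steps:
(-7*(-6)*0)*16 = (42*0)*16 = 0*16 = 0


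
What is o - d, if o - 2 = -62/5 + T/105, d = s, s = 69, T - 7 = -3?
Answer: -8333/105 ≈ -79.362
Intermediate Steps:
T = 4 (T = 7 - 3 = 4)
d = 69
o = -1088/105 (o = 2 + (-62/5 + 4/105) = 2 - 1298/105 = -1088/105 ≈ -10.362)
o - d = -1088/105 - 1*69 = -1088/105 - 69 = -8333/105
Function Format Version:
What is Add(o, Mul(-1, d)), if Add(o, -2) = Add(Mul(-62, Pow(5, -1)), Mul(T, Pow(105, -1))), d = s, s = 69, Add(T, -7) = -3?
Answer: Rational(-8333, 105) ≈ -79.362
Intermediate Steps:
T = 4 (T = Add(7, -3) = 4)
d = 69
o = Rational(-1088, 105) (o = Add(2, Add(Mul(-62, Pow(5, -1)), Mul(4, Pow(105, -1)))) = Add(2, Add(Mul(-62, Rational(1, 5)), Mul(4, Rational(1, 105)))) = Add(2, Add(Rational(-62, 5), Rational(4, 105))) = Add(2, Rational(-1298, 105)) = Rational(-1088, 105) ≈ -10.362)
Add(o, Mul(-1, d)) = Add(Rational(-1088, 105), Mul(-1, 69)) = Add(Rational(-1088, 105), -69) = Rational(-8333, 105)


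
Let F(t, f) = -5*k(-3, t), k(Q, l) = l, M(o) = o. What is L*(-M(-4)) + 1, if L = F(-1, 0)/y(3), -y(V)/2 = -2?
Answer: 6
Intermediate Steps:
y(V) = 4 (y(V) = -2*(-2) = 4)
F(t, f) = -5*t
L = 5/4 (L = -5*(-1)/4 = 5*(¼) = 5/4 ≈ 1.2500)
L*(-M(-4)) + 1 = 5*(-1*(-4))/4 + 1 = (5/4)*4 + 1 = 5 + 1 = 6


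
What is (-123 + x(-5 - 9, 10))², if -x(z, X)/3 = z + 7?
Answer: 10404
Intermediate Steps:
x(z, X) = -21 - 3*z (x(z, X) = -3*(z + 7) = -3*(7 + z) = -21 - 3*z)
(-123 + x(-5 - 9, 10))² = (-123 + (-21 - 3*(-5 - 9)))² = (-123 + (-21 - 3*(-14)))² = (-123 + (-21 + 42))² = (-123 + 21)² = (-102)² = 10404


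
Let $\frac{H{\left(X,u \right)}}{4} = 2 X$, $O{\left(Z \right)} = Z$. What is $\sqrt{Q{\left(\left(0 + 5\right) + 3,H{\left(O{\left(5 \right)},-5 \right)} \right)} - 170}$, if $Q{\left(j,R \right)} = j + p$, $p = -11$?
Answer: $i \sqrt{173} \approx 13.153 i$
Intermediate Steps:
$H{\left(X,u \right)} = 8 X$ ($H{\left(X,u \right)} = 4 \cdot 2 X = 8 X$)
$Q{\left(j,R \right)} = -11 + j$ ($Q{\left(j,R \right)} = j - 11 = -11 + j$)
$\sqrt{Q{\left(\left(0 + 5\right) + 3,H{\left(O{\left(5 \right)},-5 \right)} \right)} - 170} = \sqrt{\left(-11 + \left(\left(0 + 5\right) + 3\right)\right) - 170} = \sqrt{\left(-11 + \left(5 + 3\right)\right) - 170} = \sqrt{\left(-11 + 8\right) - 170} = \sqrt{-3 - 170} = \sqrt{-173} = i \sqrt{173}$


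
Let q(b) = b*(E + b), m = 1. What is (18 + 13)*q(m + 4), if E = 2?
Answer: 1085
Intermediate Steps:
q(b) = b*(2 + b)
(18 + 13)*q(m + 4) = (18 + 13)*((1 + 4)*(2 + (1 + 4))) = 31*(5*(2 + 5)) = 31*(5*7) = 31*35 = 1085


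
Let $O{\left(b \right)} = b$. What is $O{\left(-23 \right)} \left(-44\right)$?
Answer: $1012$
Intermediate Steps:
$O{\left(-23 \right)} \left(-44\right) = \left(-23\right) \left(-44\right) = 1012$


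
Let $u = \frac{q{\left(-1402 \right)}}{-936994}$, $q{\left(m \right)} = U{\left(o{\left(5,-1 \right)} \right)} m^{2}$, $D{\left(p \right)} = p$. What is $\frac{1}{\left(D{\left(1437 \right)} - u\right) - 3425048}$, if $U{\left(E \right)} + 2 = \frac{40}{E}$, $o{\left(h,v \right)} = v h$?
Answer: $- \frac{468497}{1603961310687} \approx -2.9209 \cdot 10^{-7}$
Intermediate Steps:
$o{\left(h,v \right)} = h v$
$U{\left(E \right)} = -2 + \frac{40}{E}$
$q{\left(m \right)} = - 10 m^{2}$ ($q{\left(m \right)} = \left(-2 + \frac{40}{5 \left(-1\right)}\right) m^{2} = \left(-2 + \frac{40}{-5}\right) m^{2} = \left(-2 + 40 \left(- \frac{1}{5}\right)\right) m^{2} = \left(-2 - 8\right) m^{2} = - 10 m^{2}$)
$u = \frac{9828020}{468497}$ ($u = \frac{\left(-10\right) \left(-1402\right)^{2}}{-936994} = \left(-10\right) 1965604 \left(- \frac{1}{936994}\right) = \left(-19656040\right) \left(- \frac{1}{936994}\right) = \frac{9828020}{468497} \approx 20.978$)
$\frac{1}{\left(D{\left(1437 \right)} - u\right) - 3425048} = \frac{1}{\left(1437 - \frac{9828020}{468497}\right) - 3425048} = \frac{1}{\frac{663402169}{468497} - 3425048} = \frac{1}{- \frac{1603961310687}{468497}} = - \frac{468497}{1603961310687}$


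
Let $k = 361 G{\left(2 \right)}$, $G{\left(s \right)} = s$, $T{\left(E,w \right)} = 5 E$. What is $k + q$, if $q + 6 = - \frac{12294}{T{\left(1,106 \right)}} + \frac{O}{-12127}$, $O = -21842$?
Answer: $- \frac{1575604}{905} \approx -1741.0$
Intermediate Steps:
$k = 722$ ($k = 361 \cdot 2 = 722$)
$q = - \frac{2229014}{905}$ ($q = -6 - \left(- \frac{326}{181} + \frac{12294}{5}\right) = -6 + \left(\left(-12294\right) \frac{1}{5} + \frac{326}{181}\right) = -6 + \left(- \frac{12294}{5} + \frac{326}{181}\right) = -6 - \frac{2223584}{905} = - \frac{2229014}{905} \approx -2463.0$)
$k + q = 722 - \frac{2229014}{905} = - \frac{1575604}{905}$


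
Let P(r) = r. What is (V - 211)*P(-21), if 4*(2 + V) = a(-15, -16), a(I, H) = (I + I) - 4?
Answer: 9303/2 ≈ 4651.5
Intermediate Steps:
a(I, H) = -4 + 2*I (a(I, H) = 2*I - 4 = -4 + 2*I)
V = -21/2 (V = -2 + (-4 + 2*(-15))/4 = -2 + (-4 - 30)/4 = -2 + (¼)*(-34) = -2 - 17/2 = -21/2 ≈ -10.500)
(V - 211)*P(-21) = (-21/2 - 211)*(-21) = -443/2*(-21) = 9303/2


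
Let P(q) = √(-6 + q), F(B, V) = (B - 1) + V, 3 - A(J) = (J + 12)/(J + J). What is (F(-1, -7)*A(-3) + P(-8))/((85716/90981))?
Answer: -818829/19048 + 10109*I*√14/9524 ≈ -42.988 + 3.9715*I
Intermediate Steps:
A(J) = 3 - (12 + J)/(2*J) (A(J) = 3 - (J + 12)/(J + J) = 3 - (12 + J)/(2*J))
F(B, V) = -1 + B + V (F(B, V) = (-1 + B) + V = -1 + B + V)
(F(-1, -7)*A(-3) + P(-8))/((85716/90981)) = ((-1 - 1 - 7)*(5/2 - 6/(-3)) + √(-6 - 8))/((85716/90981)) = (-9*(5/2 - 6*(-⅓)) + √(-14))/((85716*(1/90981))) = (-9*(5/2 + 2) + I*√14)/(9524/10109) = (-9*9/2 + I*√14)*(10109/9524) = (-81/2 + I*√14)*(10109/9524) = -818829/19048 + 10109*I*√14/9524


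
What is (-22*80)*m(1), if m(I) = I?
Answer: -1760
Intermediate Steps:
(-22*80)*m(1) = -22*80*1 = -1760*1 = -1760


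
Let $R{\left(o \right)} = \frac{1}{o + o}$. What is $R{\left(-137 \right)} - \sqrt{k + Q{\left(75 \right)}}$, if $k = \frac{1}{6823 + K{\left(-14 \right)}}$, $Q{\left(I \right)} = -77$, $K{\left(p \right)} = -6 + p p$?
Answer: $- \frac{1}{274} - \frac{300 i \sqrt{42078}}{7013} \approx -0.0036496 - 8.775 i$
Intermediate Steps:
$K{\left(p \right)} = -6 + p^{2}$
$R{\left(o \right)} = \frac{1}{2 o}$
$k = \frac{1}{7013}$ ($k = \frac{1}{6823 - \left(6 - \left(-14\right)^{2}\right)} = \frac{1}{6823 + \left(-6 + 196\right)} = \frac{1}{6823 + 190} = \frac{1}{7013} \approx 0.00014259$)
$R{\left(-137 \right)} - \sqrt{k + Q{\left(75 \right)}} = \frac{1}{2 \left(-137\right)} - \sqrt{\frac{1}{7013} - 77} = \frac{1}{2} \left(- \frac{1}{137}\right) - \sqrt{- \frac{540000}{7013}} = - \frac{1}{274} - \frac{300 i \sqrt{42078}}{7013}$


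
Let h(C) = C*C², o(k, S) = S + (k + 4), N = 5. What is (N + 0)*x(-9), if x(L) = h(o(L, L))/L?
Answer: 13720/9 ≈ 1524.4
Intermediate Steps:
o(k, S) = 4 + S + k (o(k, S) = S + (4 + k) = 4 + S + k)
h(C) = C³
x(L) = (4 + 2*L)³/L (x(L) = (4 + L + L)³/L = (4 + 2*L)³/L)
(N + 0)*x(-9) = (5 + 0)*(8*(2 - 9)³/(-9)) = 5*(8*(-⅑)*(-7)³) = 5*(8*(-⅑)*(-343)) = 5*(2744/9) = 13720/9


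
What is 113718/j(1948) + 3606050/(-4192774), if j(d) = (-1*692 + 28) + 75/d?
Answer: -466729260140893/2711460656639 ≈ -172.13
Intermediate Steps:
j(d) = -664 + 75/d (j(d) = (-692 + 28) + 75/d = -664 + 75/d)
113718/j(1948) + 3606050/(-4192774) = 113718/(-664 + 75/1948) + 3606050/(-4192774) = 113718/(-664 + 75*(1/1948)) + 3606050*(-1/4192774) = 113718/(-664 + 75/1948) - 1803025/2096387 = 113718/(-1293397/1948) - 1803025/2096387 = 113718*(-1948/1293397) - 1803025/2096387 = -221522664/1293397 - 1803025/2096387 = -466729260140893/2711460656639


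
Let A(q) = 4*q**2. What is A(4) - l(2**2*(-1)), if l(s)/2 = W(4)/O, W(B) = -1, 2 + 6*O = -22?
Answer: 127/2 ≈ 63.500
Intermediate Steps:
O = -4 (O = -1/3 + (1/6)*(-22) = -1/3 - 11/3 = -4)
l(s) = 1/2 (l(s) = 2*(-1/(-4)) = 2*(-1*(-1/4)) = 2*(1/4) = 1/2)
A(4) - l(2**2*(-1)) = 4*4**2 - 1*1/2 = 4*16 - 1/2 = 64 - 1/2 = 127/2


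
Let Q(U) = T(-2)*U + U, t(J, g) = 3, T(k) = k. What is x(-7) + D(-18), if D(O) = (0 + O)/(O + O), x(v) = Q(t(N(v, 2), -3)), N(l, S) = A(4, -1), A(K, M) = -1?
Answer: -5/2 ≈ -2.5000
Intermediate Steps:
N(l, S) = -1
Q(U) = -U (Q(U) = -2*U + U = -U)
x(v) = -3 (x(v) = -1*3 = -3)
D(O) = 1/2 (D(O) = O/((2*O)) = O*(1/(2*O)) = 1/2)
x(-7) + D(-18) = -3 + 1/2 = -5/2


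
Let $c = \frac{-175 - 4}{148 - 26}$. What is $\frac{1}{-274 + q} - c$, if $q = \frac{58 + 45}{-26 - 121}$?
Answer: $\frac{7210265}{4926482} \approx 1.4636$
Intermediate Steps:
$c = - \frac{179}{122} \approx -1.4672$
$q = - \frac{103}{147}$ ($q = \frac{103}{-147} = 103 \left(- \frac{1}{147}\right) = - \frac{103}{147} \approx -0.70068$)
$\frac{1}{-274 + q} - c = \frac{1}{-274 - \frac{103}{147}} - - \frac{179}{122} = \frac{1}{- \frac{40381}{147}} + \frac{179}{122} = - \frac{147}{40381} + \frac{179}{122} = \frac{7210265}{4926482}$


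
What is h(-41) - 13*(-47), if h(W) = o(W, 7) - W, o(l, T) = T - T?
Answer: 652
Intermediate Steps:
o(l, T) = 0
h(W) = -W (h(W) = 0 - W = -W)
h(-41) - 13*(-47) = -1*(-41) - 13*(-47) = 41 + 611 = 652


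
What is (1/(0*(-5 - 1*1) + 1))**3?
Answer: 1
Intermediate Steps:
(1/(0*(-5 - 1*1) + 1))**3 = (1/(0*(-5 - 1) + 1))**3 = (1/(0*(-6) + 1))**3 = (1/(0 + 1))**3 = (1/1)**3 = 1**3 = 1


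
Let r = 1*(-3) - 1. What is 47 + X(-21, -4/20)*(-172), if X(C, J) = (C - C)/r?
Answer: 47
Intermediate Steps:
r = -4 (r = -3 - 1 = -4)
X(C, J) = 0 (X(C, J) = (C - C)/(-4) = 0*(-¼) = 0)
47 + X(-21, -4/20)*(-172) = 47 + 0*(-172) = 47 + 0 = 47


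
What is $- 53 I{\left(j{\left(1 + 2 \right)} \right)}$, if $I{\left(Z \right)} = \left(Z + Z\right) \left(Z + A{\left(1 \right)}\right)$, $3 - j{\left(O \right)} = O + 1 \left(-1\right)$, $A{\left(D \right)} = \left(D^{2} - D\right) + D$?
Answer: $-212$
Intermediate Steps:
$A{\left(D \right)} = D^{2}$
$j{\left(O \right)} = 4 - O$ ($j{\left(O \right)} = 3 - \left(O + 1 \left(-1\right)\right) = 3 - \left(O - 1\right) = 3 - \left(-1 + O\right) = 4 - O$)
$I{\left(Z \right)} = 2 Z \left(1 + Z\right)$ ($I{\left(Z \right)} = \left(Z + Z\right) \left(Z + 1^{2}\right) = 2 Z \left(Z + 1\right) = 2 Z \left(1 + Z\right)$)
$- 53 I{\left(j{\left(1 + 2 \right)} \right)} = - 53 \cdot 2 \left(4 - \left(1 + 2\right)\right) \left(1 + \left(4 - \left(1 + 2\right)\right)\right) = - 53 \cdot 2 \left(4 - 3\right) \left(1 + \left(4 - 3\right)\right) = - 53 \cdot 2 \cdot 1 \left(1 + 1\right) = - 53 \cdot 2 \cdot 1 \cdot 2 = \left(-53\right) 4 = -212$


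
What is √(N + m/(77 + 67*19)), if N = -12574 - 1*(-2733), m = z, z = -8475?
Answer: 19*I*√982/6 ≈ 99.233*I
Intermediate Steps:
m = -8475
N = -9841 (N = -12574 + 2733 = -9841)
√(N + m/(77 + 67*19)) = √(-9841 - 8475/(77 + 67*19)) = √(-9841 - 8475/(77 + 1273)) = √(-9841 - 8475/1350) = √(-9841 - 8475*1/1350) = √(-9841 - 113/18) = √(-177251/18) = 19*I*√982/6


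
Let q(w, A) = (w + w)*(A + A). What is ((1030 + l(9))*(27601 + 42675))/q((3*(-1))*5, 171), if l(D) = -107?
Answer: -16216187/2565 ≈ -6322.1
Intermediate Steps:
q(w, A) = 4*A*w (q(w, A) = (2*w)*(2*A) = 4*A*w)
((1030 + l(9))*(27601 + 42675))/q((3*(-1))*5, 171) = ((1030 - 107)*(27601 + 42675))/((4*171*((3*(-1))*5))) = (923*70276)/((4*171*(-3*5))) = 64864748/((4*171*(-15))) = 64864748/(-10260) = 64864748*(-1/10260) = -16216187/2565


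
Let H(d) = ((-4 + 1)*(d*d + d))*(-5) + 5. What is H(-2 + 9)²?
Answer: 714025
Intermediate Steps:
H(d) = 5 + 15*d + 15*d² (H(d) = -3*(d² + d)*(-5) + 5 = -3*(d + d²)*(-5) + 5 = (-3*d - 3*d²)*(-5) + 5 = (15*d + 15*d²) + 5 = 5 + 15*d + 15*d²)
H(-2 + 9)² = (5 + 15*(-2 + 9) + 15*(-2 + 9)²)² = (5 + 15*7 + 15*7²)² = (5 + 105 + 15*49)² = (5 + 105 + 735)² = 845² = 714025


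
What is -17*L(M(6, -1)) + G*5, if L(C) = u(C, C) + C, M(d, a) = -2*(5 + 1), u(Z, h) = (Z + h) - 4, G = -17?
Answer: 595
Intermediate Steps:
u(Z, h) = -4 + Z + h
M(d, a) = -12 (M(d, a) = -2*6 = -12)
L(C) = -4 + 3*C (L(C) = (-4 + C + C) + C = (-4 + 2*C) + C = -4 + 3*C)
-17*L(M(6, -1)) + G*5 = -17*(-4 + 3*(-12)) - 17*5 = -17*(-4 - 36) - 85 = -17*(-40) - 85 = 680 - 85 = 595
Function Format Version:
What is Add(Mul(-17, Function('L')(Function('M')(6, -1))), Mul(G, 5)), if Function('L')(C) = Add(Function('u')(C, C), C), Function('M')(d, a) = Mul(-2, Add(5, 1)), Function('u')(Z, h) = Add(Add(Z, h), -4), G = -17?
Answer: 595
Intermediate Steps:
Function('u')(Z, h) = Add(-4, Z, h)
Function('M')(d, a) = -12 (Function('M')(d, a) = Mul(-2, 6) = -12)
Function('L')(C) = Add(-4, Mul(3, C)) (Function('L')(C) = Add(Add(-4, C, C), C) = Add(Add(-4, Mul(2, C)), C) = Add(-4, Mul(3, C)))
Add(Mul(-17, Function('L')(Function('M')(6, -1))), Mul(G, 5)) = Add(Mul(-17, Add(-4, Mul(3, -12))), Mul(-17, 5)) = Add(Mul(-17, Add(-4, -36)), -85) = Add(Mul(-17, -40), -85) = Add(680, -85) = 595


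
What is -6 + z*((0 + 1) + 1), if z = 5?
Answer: 4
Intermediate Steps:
-6 + z*((0 + 1) + 1) = -6 + 5*((0 + 1) + 1) = -6 + 5*(1 + 1) = -6 + 5*2 = -6 + 10 = 4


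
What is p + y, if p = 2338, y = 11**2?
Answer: 2459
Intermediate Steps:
y = 121
p + y = 2338 + 121 = 2459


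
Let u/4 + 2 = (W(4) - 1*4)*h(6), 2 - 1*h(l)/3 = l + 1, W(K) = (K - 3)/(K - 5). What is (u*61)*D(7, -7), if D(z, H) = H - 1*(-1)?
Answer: -106872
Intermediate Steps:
D(z, H) = 1 + H (D(z, H) = H + 1 = 1 + H)
W(K) = (-3 + K)/(-5 + K)
h(l) = 3 - 3*l (h(l) = 6 - 3*(l + 1) = 6 - 3*(1 + l) = 6 + (-3 - 3*l) = 3 - 3*l)
u = 292 (u = -8 + 4*(((-3 + 4)/(-5 + 4) - 1*4)*(3 - 3*6)) = -8 + 4*((1/(-1) - 4)*(3 - 18)) = -8 + 4*((-1*1 - 4)*(-15)) = -8 + 4*((-1 - 4)*(-15)) = -8 + 4*(-5*(-15)) = -8 + 4*75 = -8 + 300 = 292)
(u*61)*D(7, -7) = (292*61)*(1 - 7) = 17812*(-6) = -106872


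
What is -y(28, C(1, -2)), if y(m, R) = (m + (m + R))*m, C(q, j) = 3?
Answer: -1652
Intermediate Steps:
y(m, R) = m*(R + 2*m) (y(m, R) = (m + (R + m))*m = (R + 2*m)*m = m*(R + 2*m))
-y(28, C(1, -2)) = -28*(3 + 2*28) = -28*(3 + 56) = -28*59 = -1*1652 = -1652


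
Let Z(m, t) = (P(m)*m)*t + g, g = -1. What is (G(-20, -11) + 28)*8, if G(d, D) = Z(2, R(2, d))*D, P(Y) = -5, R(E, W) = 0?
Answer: 312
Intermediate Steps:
Z(m, t) = -1 - 5*m*t (Z(m, t) = (-5*m)*t - 1 = -5*m*t - 1 = -1 - 5*m*t)
G(d, D) = -D (G(d, D) = (-1 - 5*2*0)*D = (-1 + 0)*D = -D)
(G(-20, -11) + 28)*8 = (-1*(-11) + 28)*8 = (11 + 28)*8 = 39*8 = 312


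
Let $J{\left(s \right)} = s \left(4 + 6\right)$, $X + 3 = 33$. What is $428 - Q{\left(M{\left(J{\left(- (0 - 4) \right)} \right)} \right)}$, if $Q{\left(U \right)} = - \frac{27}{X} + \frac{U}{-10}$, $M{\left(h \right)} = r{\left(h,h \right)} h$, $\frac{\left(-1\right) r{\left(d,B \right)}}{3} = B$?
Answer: $- \frac{511}{10} \approx -51.1$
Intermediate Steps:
$X = 30$ ($X = -3 + 33 = 30$)
$r{\left(d,B \right)} = - 3 B$
$J{\left(s \right)} = 10 s$ ($J{\left(s \right)} = s 10 = 10 s$)
$M{\left(h \right)} = - 3 h^{2}$ ($M{\left(h \right)} = - 3 h h = - 3 h^{2}$)
$Q{\left(U \right)} = - \frac{9}{10} - \frac{U}{10}$ ($Q{\left(U \right)} = - \frac{27}{30} + \frac{U}{-10} = \left(-27\right) \frac{1}{30} + U \left(- \frac{1}{10}\right) = - \frac{9}{10} - \frac{U}{10}$)
$428 - Q{\left(M{\left(J{\left(- (0 - 4) \right)} \right)} \right)} = 428 - \left(- \frac{9}{10} - \frac{\left(-3\right) \left(10 \left(- (0 - 4)\right)\right)^{2}}{10}\right) = 428 - \left(- \frac{9}{10} - \frac{\left(-3\right) \left(10 \left(\left(-1\right) \left(-4\right)\right)\right)^{2}}{10}\right) = 428 - \left(- \frac{9}{10} - \frac{\left(-3\right) \left(10 \cdot 4\right)^{2}}{10}\right) = 428 - \left(- \frac{9}{10} - \frac{\left(-3\right) 40^{2}}{10}\right) = 428 - \left(- \frac{9}{10} - \frac{\left(-3\right) 1600}{10}\right) = 428 - \left(- \frac{9}{10} - -480\right) = 428 - \left(- \frac{9}{10} + 480\right) = 428 - \frac{4791}{10} = - \frac{511}{10}$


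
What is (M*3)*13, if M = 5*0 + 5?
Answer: 195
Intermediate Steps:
M = 5 (M = 0 + 5 = 5)
(M*3)*13 = (5*3)*13 = 15*13 = 195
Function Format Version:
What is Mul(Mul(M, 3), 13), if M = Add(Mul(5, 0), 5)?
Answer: 195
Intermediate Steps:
M = 5 (M = Add(0, 5) = 5)
Mul(Mul(M, 3), 13) = Mul(Mul(5, 3), 13) = Mul(15, 13) = 195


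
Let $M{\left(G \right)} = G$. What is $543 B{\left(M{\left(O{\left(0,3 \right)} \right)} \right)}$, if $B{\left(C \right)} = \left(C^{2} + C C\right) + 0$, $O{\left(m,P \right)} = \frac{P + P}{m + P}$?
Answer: $4344$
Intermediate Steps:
$O{\left(m,P \right)} = \frac{2 P}{P + m}$
$B{\left(C \right)} = 2 C^{2}$ ($B{\left(C \right)} = \left(C^{2} + C^{2}\right) + 0 = 2 C^{2} + 0 = 2 C^{2}$)
$543 B{\left(M{\left(O{\left(0,3 \right)} \right)} \right)} = 543 \cdot 2 \left(2 \cdot 3 \frac{1}{3 + 0}\right)^{2} = 543 \cdot 2 \left(2 \cdot 3 \cdot \frac{1}{3}\right)^{2} = 543 \cdot 2 \cdot 2^{2} = 543 \cdot 2 \cdot 4 = 543 \cdot 8 = 4344$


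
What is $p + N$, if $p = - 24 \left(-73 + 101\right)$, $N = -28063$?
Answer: $-28735$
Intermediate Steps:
$p = -672$ ($p = \left(-24\right) 28 = -672$)
$p + N = -672 - 28063 = -28735$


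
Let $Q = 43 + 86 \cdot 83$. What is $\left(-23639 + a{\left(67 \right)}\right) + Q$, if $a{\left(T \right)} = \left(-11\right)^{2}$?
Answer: $-16337$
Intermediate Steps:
$a{\left(T \right)} = 121$
$Q = 7181$ ($Q = 43 + 7138 = 7181$)
$\left(-23639 + a{\left(67 \right)}\right) + Q = \left(-23639 + 121\right) + 7181 = -23518 + 7181 = -16337$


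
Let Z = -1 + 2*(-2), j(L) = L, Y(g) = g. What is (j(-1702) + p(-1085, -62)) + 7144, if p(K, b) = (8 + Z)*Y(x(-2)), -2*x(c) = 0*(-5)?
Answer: 5442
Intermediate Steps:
x(c) = 0 (x(c) = -0*(-5) = -1/2*0 = 0)
Z = -5 (Z = -1 - 4 = -5)
p(K, b) = 0 (p(K, b) = (8 - 5)*0 = 3*0 = 0)
(j(-1702) + p(-1085, -62)) + 7144 = (-1702 + 0) + 7144 = -1702 + 7144 = 5442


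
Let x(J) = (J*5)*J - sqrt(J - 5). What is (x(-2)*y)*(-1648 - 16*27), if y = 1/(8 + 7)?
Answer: -8320/3 + 416*I*sqrt(7)/3 ≈ -2773.3 + 366.88*I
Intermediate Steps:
y = 1/15 ≈ 0.066667
x(J) = -sqrt(-5 + J) + 5*J**2 (x(J) = (5*J)*J - sqrt(-5 + J) = 5*J**2 - sqrt(-5 + J) = -sqrt(-5 + J) + 5*J**2)
(x(-2)*y)*(-1648 - 16*27) = ((-sqrt(-5 - 2) + 5*(-2)**2)*(1/15))*(-1648 - 16*27) = ((-sqrt(-7) + 5*4)*(1/15))*(-1648 - 1*432) = ((-I*sqrt(7) + 20)*(1/15))*(-1648 - 432) = ((-I*sqrt(7) + 20)*(1/15))*(-2080) = ((20 - I*sqrt(7))*(1/15))*(-2080) = (4/3 - I*sqrt(7)/15)*(-2080) = -8320/3 + 416*I*sqrt(7)/3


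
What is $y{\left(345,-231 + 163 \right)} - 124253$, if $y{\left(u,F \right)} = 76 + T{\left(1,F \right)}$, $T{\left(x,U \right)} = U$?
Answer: $-124245$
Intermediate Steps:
$y{\left(u,F \right)} = 76 + F$
$y{\left(345,-231 + 163 \right)} - 124253 = \left(76 + \left(-231 + 163\right)\right) - 124253 = \left(76 - 68\right) - 124253 = 8 - 124253 = -124245$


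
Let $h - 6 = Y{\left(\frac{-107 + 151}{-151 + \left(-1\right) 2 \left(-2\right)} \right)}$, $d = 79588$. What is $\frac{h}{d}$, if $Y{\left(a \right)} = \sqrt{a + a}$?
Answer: $\frac{3}{39794} + \frac{i \sqrt{66}}{835674} \approx 7.5388 \cdot 10^{-5} + 9.7215 \cdot 10^{-6} i$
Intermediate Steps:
$Y{\left(a \right)} = \sqrt{2} \sqrt{a}$ ($Y{\left(a \right)} = \sqrt{2 a} = \sqrt{2} \sqrt{a}$)
$h = 6 + \frac{2 i \sqrt{66}}{21}$ ($h = 6 + \sqrt{2} \sqrt{\frac{-107 + 151}{-151 + \left(-1\right) 2 \left(-2\right)}} = 6 + \sqrt{2} \sqrt{\frac{44}{-151 - -4}} = 6 + \sqrt{2} \sqrt{\frac{44}{-151 + 4}} = 6 + \sqrt{2} \sqrt{\frac{44}{-147}} = 6 + \sqrt{2} \sqrt{44 \left(- \frac{1}{147}\right)} = 6 + \sqrt{2} \sqrt{- \frac{44}{147}} = 6 + \sqrt{2} \frac{2 i \sqrt{33}}{21} = 6 + \frac{2 i \sqrt{66}}{21} \approx 6.0 + 0.77372 i$)
$\frac{h}{d} = \frac{6 + \frac{2 i \sqrt{66}}{21}}{79588} = \left(6 + \frac{2 i \sqrt{66}}{21}\right) \frac{1}{79588} = \frac{3}{39794} + \frac{i \sqrt{66}}{835674}$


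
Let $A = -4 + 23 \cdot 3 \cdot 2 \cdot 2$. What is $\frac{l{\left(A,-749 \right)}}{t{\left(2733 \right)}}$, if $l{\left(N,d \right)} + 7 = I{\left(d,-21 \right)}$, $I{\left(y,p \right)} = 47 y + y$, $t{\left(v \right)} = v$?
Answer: $- \frac{35959}{2733} \approx -13.157$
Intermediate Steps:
$I{\left(y,p \right)} = 48 y$
$A = 272$ ($A = -4 + 23 \cdot 6 \cdot 2 = -4 + 23 \cdot 12 = -4 + 276 = 272$)
$l{\left(N,d \right)} = -7 + 48 d$
$\frac{l{\left(A,-749 \right)}}{t{\left(2733 \right)}} = \frac{-7 + 48 \left(-749\right)}{2733} = \left(-7 - 35952\right) \frac{1}{2733} = \left(-35959\right) \frac{1}{2733} = - \frac{35959}{2733}$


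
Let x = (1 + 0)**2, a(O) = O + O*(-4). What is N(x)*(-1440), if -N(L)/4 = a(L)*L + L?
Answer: -11520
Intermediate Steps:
a(O) = -3*O (a(O) = O - 4*O = -3*O)
x = 1 (x = 1**2 = 1)
N(L) = -4*L + 12*L**2 (N(L) = -4*((-3*L)*L + L) = -4*(-3*L**2 + L) = -4*(L - 3*L**2) = -4*L + 12*L**2)
N(x)*(-1440) = (4*1*(-1 + 3*1))*(-1440) = (4*1*(-1 + 3))*(-1440) = (4*1*2)*(-1440) = 8*(-1440) = -11520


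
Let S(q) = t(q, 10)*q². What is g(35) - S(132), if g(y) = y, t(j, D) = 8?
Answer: -139357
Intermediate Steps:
S(q) = 8*q²
g(35) - S(132) = 35 - 8*132² = 35 - 8*17424 = 35 - 1*139392 = 35 - 139392 = -139357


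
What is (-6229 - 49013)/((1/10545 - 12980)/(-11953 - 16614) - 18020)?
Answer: 16641045666630/5428190176201 ≈ 3.0657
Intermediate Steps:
(-6229 - 49013)/((1/10545 - 12980)/(-11953 - 16614) - 18020) = -55242/((1/10545 - 12980)/(-28567) - 18020) = -55242/(-136874099/10545*(-1/28567) - 18020) = -55242/(136874099/301239015 - 18020) = -55242/(-5428190176201/301239015) = -55242*(-301239015/5428190176201) = 16641045666630/5428190176201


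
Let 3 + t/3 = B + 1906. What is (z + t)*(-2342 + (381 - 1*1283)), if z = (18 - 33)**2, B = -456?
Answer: -14812104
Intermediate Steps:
z = 225 (z = (-15)**2 = 225)
t = 4341 (t = -9 + 3*(-456 + 1906) = -9 + 3*1450 = -9 + 4350 = 4341)
(z + t)*(-2342 + (381 - 1*1283)) = (225 + 4341)*(-2342 + (381 - 1*1283)) = 4566*(-2342 + (381 - 1283)) = 4566*(-2342 - 902) = 4566*(-3244) = -14812104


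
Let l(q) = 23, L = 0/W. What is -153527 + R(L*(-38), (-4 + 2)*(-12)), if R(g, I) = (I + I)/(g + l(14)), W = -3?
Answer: -3531073/23 ≈ -1.5353e+5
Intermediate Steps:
L = 0 (L = 0/(-3) = 0*(-⅓) = 0)
R(g, I) = 2*I/(23 + g) (R(g, I) = (I + I)/(g + 23) = (2*I)/(23 + g) = 2*I/(23 + g))
-153527 + R(L*(-38), (-4 + 2)*(-12)) = -153527 + 2*((-4 + 2)*(-12))/(23 + 0*(-38)) = -153527 + 2*(-2*(-12))/(23 + 0) = -153527 + 2*24/23 = -153527 + 2*24*(1/23) = -153527 + 48/23 = -3531073/23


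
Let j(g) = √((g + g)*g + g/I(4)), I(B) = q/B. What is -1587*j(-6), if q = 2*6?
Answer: -1587*√70 ≈ -13278.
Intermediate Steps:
q = 12
I(B) = 12/B
j(g) = √(2*g² + g/3) (j(g) = √((g + g)*g + g/((12/4))) = √((2*g)*g + g/((12*(¼)))) = √(2*g² + g/3))
-1587*j(-6) = -529*√3*√(-6*(1 + 6*(-6))) = -529*√3*√(-6*(1 - 36)) = -529*√3*√(-6*(-35)) = -529*√3*√210 = -1587*√70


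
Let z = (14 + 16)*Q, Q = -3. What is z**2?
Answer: 8100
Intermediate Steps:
z = -90 (z = (14 + 16)*(-3) = 30*(-3) = -90)
z**2 = (-90)**2 = 8100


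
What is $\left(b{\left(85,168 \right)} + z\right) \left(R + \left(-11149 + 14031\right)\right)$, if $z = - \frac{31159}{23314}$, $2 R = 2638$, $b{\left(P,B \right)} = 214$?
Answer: $\frac{20828713437}{23314} \approx 8.934 \cdot 10^{5}$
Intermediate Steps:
$R = 1319$ ($R = \frac{1}{2} \cdot 2638 = 1319$)
$z = - \frac{31159}{23314}$ ($z = \left(-31159\right) \frac{1}{23314} = - \frac{31159}{23314} \approx -1.3365$)
$\left(b{\left(85,168 \right)} + z\right) \left(R + \left(-11149 + 14031\right)\right) = \left(214 - \frac{31159}{23314}\right) \left(1319 + \left(-11149 + 14031\right)\right) = \frac{4958037 \left(1319 + 2882\right)}{23314} = \frac{4958037}{23314} \cdot 4201 = \frac{20828713437}{23314}$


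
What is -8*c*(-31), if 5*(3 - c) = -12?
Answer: 6696/5 ≈ 1339.2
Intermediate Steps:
c = 27/5 (c = 3 - ⅕*(-12) = 3 + 12/5 = 27/5 ≈ 5.4000)
-8*c*(-31) = -8*27/5*(-31) = -216/5*(-31) = 6696/5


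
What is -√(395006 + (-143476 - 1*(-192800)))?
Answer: -3*√49370 ≈ -666.58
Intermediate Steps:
-√(395006 + (-143476 - 1*(-192800))) = -√(395006 + (-143476 + 192800)) = -√(395006 + 49324) = -√444330 = -3*√49370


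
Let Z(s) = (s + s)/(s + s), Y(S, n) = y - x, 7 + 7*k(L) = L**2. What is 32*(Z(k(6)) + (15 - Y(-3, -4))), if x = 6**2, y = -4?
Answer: 1792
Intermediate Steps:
x = 36
k(L) = -1 + L**2/7
Y(S, n) = -40 (Y(S, n) = -4 - 1*36 = -4 - 36 = -40)
Z(s) = 1 (Z(s) = (2*s)/((2*s)) = (2*s)*(1/(2*s)) = 1)
32*(Z(k(6)) + (15 - Y(-3, -4))) = 32*(1 + (15 - 1*(-40))) = 32*(1 + (15 + 40)) = 32*(1 + 55) = 32*56 = 1792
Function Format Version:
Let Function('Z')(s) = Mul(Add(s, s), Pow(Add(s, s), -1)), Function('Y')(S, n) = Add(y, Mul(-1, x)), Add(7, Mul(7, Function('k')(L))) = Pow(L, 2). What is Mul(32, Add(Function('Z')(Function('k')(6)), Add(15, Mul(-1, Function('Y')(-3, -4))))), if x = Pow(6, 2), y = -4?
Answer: 1792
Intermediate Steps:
x = 36
Function('k')(L) = Add(-1, Mul(Rational(1, 7), Pow(L, 2)))
Function('Y')(S, n) = -40 (Function('Y')(S, n) = Add(-4, Mul(-1, 36)) = Add(-4, -36) = -40)
Function('Z')(s) = 1 (Function('Z')(s) = Mul(Mul(2, s), Pow(Mul(2, s), -1)) = Mul(Mul(2, s), Mul(Rational(1, 2), Pow(s, -1))) = 1)
Mul(32, Add(Function('Z')(Function('k')(6)), Add(15, Mul(-1, Function('Y')(-3, -4))))) = Mul(32, Add(1, Add(15, Mul(-1, -40)))) = Mul(32, Add(1, Add(15, 40))) = Mul(32, Add(1, 55)) = Mul(32, 56) = 1792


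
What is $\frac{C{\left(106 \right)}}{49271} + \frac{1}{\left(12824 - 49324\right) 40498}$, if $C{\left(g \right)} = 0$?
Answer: $- \frac{1}{1478177000} \approx -6.7651 \cdot 10^{-10}$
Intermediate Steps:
$\frac{C{\left(106 \right)}}{49271} + \frac{1}{\left(12824 - 49324\right) 40498} = \frac{0}{49271} + \frac{1}{\left(12824 - 49324\right) 40498} = 0 \cdot \frac{1}{49271} + \frac{1}{-36500} \cdot \frac{1}{40498} = 0 - \frac{1}{1478177000} = - \frac{1}{1478177000}$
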